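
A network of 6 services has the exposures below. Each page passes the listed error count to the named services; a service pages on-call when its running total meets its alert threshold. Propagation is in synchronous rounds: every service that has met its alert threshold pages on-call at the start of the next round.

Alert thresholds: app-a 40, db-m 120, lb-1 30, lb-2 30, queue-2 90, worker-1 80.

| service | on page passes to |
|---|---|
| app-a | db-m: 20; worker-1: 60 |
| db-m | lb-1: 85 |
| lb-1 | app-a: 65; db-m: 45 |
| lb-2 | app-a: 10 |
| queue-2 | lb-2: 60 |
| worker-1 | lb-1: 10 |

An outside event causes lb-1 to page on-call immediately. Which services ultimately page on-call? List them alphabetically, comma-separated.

Round 1 — lb-1 pages on-call (initial).
  app-a: +65 → 65 ≥ 40
  db-m: +45 → 45 < 120
Round 2 — app-a pages on-call.
  db-m: +20 → 65 < 120
  worker-1: +60 → 60 < 80
No further pages.

app-a, lb-1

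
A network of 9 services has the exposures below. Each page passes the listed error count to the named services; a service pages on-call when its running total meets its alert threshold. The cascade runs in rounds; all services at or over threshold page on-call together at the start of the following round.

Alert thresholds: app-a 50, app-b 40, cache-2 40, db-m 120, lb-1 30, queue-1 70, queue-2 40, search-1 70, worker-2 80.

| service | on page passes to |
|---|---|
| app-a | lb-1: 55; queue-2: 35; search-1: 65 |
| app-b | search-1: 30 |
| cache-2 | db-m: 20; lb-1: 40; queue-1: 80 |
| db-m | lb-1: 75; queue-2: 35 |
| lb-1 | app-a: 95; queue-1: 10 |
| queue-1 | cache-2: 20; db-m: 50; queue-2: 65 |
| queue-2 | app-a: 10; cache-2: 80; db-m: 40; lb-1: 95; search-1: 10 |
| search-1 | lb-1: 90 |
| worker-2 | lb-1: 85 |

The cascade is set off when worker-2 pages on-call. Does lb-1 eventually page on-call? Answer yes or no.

Round 1 — worker-2 pages on-call (initial).
  lb-1: +85 → 85 ≥ 30
Round 2 — lb-1 pages on-call.
  app-a: +95 → 95 ≥ 50
  queue-1: +10 → 10 < 70
Round 3 — app-a pages on-call.
  queue-2: +35 → 35 < 40
  search-1: +65 → 65 < 70
No further pages.

yes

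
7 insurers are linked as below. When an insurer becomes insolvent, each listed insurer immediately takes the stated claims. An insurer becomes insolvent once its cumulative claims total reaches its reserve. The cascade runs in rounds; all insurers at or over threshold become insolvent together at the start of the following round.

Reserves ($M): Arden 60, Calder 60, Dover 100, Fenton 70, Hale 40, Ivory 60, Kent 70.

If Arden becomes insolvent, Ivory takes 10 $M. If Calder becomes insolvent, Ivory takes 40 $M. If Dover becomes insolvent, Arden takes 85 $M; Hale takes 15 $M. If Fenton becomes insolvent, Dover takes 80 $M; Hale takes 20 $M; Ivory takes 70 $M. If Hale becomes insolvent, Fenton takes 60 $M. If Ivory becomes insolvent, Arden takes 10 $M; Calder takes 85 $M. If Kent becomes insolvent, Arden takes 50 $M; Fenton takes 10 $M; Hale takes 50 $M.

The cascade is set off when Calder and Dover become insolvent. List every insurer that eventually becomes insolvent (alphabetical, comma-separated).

Arden, Calder, Dover

Round 1 — Calder, Dover become insolvent (initial).
  Arden: +85 → 85 ≥ 60
  Hale: +15 → 15 < 40
  Ivory: +40 → 40 < 60
Round 2 — Arden becomes insolvent.
  Ivory: +10 → 50 < 60
No further insolvencies.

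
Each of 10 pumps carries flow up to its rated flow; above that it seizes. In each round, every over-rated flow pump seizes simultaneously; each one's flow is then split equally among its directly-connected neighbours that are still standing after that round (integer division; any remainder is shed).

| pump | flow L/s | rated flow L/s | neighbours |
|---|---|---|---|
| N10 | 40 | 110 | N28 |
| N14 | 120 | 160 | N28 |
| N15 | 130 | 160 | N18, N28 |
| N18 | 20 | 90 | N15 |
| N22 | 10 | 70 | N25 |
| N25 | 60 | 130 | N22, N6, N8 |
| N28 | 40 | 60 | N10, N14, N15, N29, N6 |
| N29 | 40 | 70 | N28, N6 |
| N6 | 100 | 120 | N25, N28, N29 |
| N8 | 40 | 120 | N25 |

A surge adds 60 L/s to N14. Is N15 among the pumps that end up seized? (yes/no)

yes

Round 1 — N14 at 180 > 160. N14 seizes.
  N14 sheds 180 L/s to N28: 180 each.
    N28: 40+180 = 220 > 60
Round 2 — N28 seizes.
  N28 sheds 220 L/s to N10, N15, N29, N6: 55 each.
    N10: 40+55 = 95 ≤ 110
    N15: 130+55 = 185 > 160
    N29: 40+55 = 95 > 70
    N6: 100+55 = 155 > 120
Round 3 — N15, N29, N6 seize.
  N15 sheds 185 L/s to N18: 185 each.
    N18: 20+185 = 205 > 90
  N29 sheds 95 L/s: no online neighbours, lost.
  N6 sheds 155 L/s to N25: 155 each.
    N25: 60+155 = 215 > 130
Round 4 — N18, N25 seize.
  N18 sheds 205 L/s: no online neighbours, lost.
  N25 sheds 215 L/s to N22, N8: 107 each (1 lost).
    N22: 10+107 = 117 > 70
    N8: 40+107 = 147 > 120
Round 5 — N22, N8 seize.
  N22 sheds 117 L/s: no online neighbours, lost.
  N8 sheds 147 L/s: no online neighbours, lost.
No further seizures.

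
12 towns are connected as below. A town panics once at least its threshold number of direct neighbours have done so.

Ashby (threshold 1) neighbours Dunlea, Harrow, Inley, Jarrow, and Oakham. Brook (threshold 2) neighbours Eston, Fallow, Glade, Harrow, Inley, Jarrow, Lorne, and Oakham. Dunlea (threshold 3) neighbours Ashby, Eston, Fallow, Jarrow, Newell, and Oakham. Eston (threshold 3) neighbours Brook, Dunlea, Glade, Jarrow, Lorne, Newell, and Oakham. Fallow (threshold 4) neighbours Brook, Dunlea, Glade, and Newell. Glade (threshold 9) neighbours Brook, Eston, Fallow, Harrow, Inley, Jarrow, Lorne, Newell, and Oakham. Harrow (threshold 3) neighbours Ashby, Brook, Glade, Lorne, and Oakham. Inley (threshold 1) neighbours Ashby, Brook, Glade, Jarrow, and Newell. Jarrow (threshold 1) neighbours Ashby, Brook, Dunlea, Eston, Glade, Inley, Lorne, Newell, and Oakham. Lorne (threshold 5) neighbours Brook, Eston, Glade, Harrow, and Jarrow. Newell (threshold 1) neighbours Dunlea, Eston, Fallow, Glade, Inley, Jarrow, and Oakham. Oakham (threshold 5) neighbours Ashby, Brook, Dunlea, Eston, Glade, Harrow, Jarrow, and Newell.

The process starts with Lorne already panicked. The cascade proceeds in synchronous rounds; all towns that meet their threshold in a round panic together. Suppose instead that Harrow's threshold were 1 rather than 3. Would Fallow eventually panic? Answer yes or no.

no

With Harrow's threshold at 1:
Round 1 — Lorne panics (initial).
Round 2 — checking thresholds:
  Brook: 1 of 8 neighbours < 2, not yet.
  Eston: 1 of 7 neighbours < 3, not yet.
  Glade: 1 of 9 neighbours < 9, not yet.
  Harrow: 1 of 5 neighbours ≥ 1, panics.
  Jarrow: 1 of 9 neighbours ≥ 1, panics.
Round 3 — checking thresholds:
  Ashby: 2 of 5 neighbours ≥ 1, panics.
  Brook: 3 of 8 neighbours ≥ 2, panics.
  Dunlea: 1 of 6 neighbours < 3, not yet.
  Eston: 2 of 7 neighbours < 3, not yet.
  Glade: 3 of 9 neighbours < 9, not yet.
  Inley: 1 of 5 neighbours ≥ 1, panics.
  Newell: 1 of 7 neighbours ≥ 1, panics.
  Oakham: 2 of 8 neighbours < 5, not yet.
Round 4 — checking thresholds:
  Dunlea: 3 of 6 neighbours ≥ 3, panics.
  Eston: 4 of 7 neighbours ≥ 3, panics.
  Fallow: 2 of 4 neighbours < 4, not yet.
  Glade: 6 of 9 neighbours < 9, not yet.
  Oakham: 5 of 8 neighbours ≥ 5, panics.
Round 5 — no new panics; cascade stops.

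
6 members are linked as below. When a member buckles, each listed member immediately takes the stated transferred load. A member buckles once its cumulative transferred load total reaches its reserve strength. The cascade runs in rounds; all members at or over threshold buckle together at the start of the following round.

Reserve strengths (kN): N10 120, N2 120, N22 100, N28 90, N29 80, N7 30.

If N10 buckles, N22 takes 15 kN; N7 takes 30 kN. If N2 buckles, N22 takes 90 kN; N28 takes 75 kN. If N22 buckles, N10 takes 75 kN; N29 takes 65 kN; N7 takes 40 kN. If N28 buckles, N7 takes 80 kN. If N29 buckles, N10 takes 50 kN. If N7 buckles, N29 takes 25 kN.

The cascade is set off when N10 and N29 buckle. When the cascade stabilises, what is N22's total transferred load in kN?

Round 1 — N10, N29 buckle (initial).
  N22: +15 → 15 < 100
  N7: +30 → 30 ≥ 30
Round 2 — N7 buckles.
No further bucklings.

15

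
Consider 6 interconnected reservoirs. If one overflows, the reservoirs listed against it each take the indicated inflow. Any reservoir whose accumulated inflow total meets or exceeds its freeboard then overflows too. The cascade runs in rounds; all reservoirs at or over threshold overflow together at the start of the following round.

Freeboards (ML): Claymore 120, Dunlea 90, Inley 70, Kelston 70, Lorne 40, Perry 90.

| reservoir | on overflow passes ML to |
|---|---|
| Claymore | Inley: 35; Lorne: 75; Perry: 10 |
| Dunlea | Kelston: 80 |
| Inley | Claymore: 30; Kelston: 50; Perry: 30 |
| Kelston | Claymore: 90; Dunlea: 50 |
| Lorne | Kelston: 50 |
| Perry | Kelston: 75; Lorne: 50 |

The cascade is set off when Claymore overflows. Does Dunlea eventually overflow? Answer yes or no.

no

Round 1 — Claymore overflows (initial).
  Inley: +35 → 35 < 70
  Lorne: +75 → 75 ≥ 40
  Perry: +10 → 10 < 90
Round 2 — Lorne overflows.
  Kelston: +50 → 50 < 70
No further overflows.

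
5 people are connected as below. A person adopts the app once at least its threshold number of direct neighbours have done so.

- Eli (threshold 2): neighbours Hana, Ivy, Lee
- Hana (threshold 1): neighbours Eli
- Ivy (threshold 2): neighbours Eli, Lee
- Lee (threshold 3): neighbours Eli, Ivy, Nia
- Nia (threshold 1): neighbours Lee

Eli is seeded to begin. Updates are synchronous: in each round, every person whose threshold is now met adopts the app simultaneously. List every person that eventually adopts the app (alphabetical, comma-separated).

Eli, Hana

Round 1 — Eli adopts the app (initial).
Round 2 — checking thresholds:
  Hana: 1 of 1 neighbours ≥ 1, adopts the app.
  Ivy: 1 of 2 neighbours < 2, holds.
  Lee: 1 of 3 neighbours < 3, holds.
Round 3 — no new adoptions; cascade stops.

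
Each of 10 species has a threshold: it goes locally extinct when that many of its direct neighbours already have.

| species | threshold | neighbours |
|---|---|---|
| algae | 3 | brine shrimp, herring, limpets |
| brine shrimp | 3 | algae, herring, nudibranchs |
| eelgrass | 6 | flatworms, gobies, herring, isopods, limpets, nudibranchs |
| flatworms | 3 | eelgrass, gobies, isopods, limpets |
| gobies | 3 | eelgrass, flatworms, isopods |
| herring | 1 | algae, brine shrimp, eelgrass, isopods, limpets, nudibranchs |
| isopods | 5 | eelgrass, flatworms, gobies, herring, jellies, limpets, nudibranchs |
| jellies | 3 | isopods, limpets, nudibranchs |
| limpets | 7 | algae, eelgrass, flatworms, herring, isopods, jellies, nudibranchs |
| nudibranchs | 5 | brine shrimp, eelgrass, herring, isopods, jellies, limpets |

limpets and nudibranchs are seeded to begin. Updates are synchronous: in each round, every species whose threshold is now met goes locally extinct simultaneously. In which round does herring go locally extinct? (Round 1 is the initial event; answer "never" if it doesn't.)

2

Round 1 — limpets, nudibranchs go locally extinct (initial).
Round 2 — checking thresholds:
  algae: 1 of 3 neighbours < 3, not yet.
  brine shrimp: 1 of 3 neighbours < 3, not yet.
  eelgrass: 2 of 6 neighbours < 6, not yet.
  flatworms: 1 of 4 neighbours < 3, not yet.
  herring: 2 of 6 neighbours ≥ 1, goes locally extinct.
  isopods: 2 of 7 neighbours < 5, not yet.
  jellies: 2 of 3 neighbours < 3, not yet.
Round 3 — no new extinctions; cascade stops.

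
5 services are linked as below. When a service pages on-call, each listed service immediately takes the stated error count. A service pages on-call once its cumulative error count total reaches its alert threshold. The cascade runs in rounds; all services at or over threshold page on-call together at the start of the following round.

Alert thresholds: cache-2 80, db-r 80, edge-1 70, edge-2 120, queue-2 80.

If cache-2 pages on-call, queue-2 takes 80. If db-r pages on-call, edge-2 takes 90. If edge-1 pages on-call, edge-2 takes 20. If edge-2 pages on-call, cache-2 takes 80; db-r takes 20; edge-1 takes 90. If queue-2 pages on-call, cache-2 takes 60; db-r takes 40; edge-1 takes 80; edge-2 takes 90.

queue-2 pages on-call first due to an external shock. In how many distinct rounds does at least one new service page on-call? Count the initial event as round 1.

2

Round 1 — queue-2 pages on-call (initial).
  cache-2: +60 → 60 < 80
  db-r: +40 → 40 < 80
  edge-1: +80 → 80 ≥ 70
  edge-2: +90 → 90 < 120
Round 2 — edge-1 pages on-call.
  edge-2: +20 → 110 < 120
No further pages.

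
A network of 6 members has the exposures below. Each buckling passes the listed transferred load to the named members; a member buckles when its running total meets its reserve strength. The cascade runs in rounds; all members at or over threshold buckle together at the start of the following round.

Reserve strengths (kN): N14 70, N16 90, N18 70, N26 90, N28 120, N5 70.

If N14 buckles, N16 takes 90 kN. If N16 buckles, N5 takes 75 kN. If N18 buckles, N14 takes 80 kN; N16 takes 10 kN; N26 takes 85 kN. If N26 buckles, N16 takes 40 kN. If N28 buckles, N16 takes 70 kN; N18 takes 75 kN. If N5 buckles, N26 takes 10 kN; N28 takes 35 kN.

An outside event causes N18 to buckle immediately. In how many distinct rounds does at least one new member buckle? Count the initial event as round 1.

5

Round 1 — N18 buckles (initial).
  N14: +80 → 80 ≥ 70
  N16: +10 → 10 < 90
  N26: +85 → 85 < 90
Round 2 — N14 buckles.
  N16: +90 → 100 ≥ 90
Round 3 — N16 buckles.
  N5: +75 → 75 ≥ 70
Round 4 — N5 buckles.
  N26: +10 → 95 ≥ 90
  N28: +35 → 35 < 120
Round 5 — N26 buckles.
No further bucklings.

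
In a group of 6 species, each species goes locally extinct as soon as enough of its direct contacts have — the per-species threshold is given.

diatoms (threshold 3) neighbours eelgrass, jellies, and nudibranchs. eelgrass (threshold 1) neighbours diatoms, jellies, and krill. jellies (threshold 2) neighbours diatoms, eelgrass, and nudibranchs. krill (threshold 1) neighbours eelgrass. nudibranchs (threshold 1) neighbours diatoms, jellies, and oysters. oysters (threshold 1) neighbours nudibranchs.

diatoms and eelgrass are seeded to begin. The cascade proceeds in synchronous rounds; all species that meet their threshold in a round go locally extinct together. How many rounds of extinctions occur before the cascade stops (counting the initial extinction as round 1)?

3

Round 1 — diatoms, eelgrass go locally extinct (initial).
Round 2 — checking thresholds:
  jellies: 2 of 3 neighbours ≥ 2, goes locally extinct.
  krill: 1 of 1 neighbours ≥ 1, goes locally extinct.
  nudibranchs: 1 of 3 neighbours ≥ 1, goes locally extinct.
Round 3 — checking thresholds:
  oysters: 1 of 1 neighbours ≥ 1, goes locally extinct.
Round 4 — no new extinctions; cascade stops.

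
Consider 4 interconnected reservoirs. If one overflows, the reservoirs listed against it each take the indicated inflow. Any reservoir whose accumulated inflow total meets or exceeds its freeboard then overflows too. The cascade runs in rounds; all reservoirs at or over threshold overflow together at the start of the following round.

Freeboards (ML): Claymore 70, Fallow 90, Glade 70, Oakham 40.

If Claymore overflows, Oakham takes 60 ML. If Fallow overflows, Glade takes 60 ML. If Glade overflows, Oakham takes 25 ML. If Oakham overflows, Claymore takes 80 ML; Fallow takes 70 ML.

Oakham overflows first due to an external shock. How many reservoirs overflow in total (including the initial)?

Round 1 — Oakham overflows (initial).
  Claymore: +80 → 80 ≥ 70
  Fallow: +70 → 70 < 90
Round 2 — Claymore overflows.
No further overflows.

2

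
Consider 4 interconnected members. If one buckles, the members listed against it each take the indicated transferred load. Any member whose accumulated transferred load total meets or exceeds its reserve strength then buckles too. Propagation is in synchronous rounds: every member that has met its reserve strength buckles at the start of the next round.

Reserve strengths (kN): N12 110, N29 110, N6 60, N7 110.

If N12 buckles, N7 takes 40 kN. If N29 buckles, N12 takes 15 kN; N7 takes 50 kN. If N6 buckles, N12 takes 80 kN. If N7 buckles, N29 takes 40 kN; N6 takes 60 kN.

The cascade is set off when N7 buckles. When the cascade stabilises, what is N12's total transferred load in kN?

80

Round 1 — N7 buckles (initial).
  N29: +40 → 40 < 110
  N6: +60 → 60 ≥ 60
Round 2 — N6 buckles.
  N12: +80 → 80 < 110
No further bucklings.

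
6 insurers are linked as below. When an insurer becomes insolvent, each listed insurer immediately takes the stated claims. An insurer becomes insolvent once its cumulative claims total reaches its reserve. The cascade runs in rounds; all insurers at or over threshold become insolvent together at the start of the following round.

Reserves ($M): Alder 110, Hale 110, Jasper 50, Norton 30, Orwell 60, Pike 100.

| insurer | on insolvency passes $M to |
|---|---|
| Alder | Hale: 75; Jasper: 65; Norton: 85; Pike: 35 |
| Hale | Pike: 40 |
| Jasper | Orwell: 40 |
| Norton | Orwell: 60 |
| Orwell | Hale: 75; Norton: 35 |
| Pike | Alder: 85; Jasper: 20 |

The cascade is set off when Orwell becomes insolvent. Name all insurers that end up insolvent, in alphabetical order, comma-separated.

Norton, Orwell

Round 1 — Orwell becomes insolvent (initial).
  Hale: +75 → 75 < 110
  Norton: +35 → 35 ≥ 30
Round 2 — Norton becomes insolvent.
No further insolvencies.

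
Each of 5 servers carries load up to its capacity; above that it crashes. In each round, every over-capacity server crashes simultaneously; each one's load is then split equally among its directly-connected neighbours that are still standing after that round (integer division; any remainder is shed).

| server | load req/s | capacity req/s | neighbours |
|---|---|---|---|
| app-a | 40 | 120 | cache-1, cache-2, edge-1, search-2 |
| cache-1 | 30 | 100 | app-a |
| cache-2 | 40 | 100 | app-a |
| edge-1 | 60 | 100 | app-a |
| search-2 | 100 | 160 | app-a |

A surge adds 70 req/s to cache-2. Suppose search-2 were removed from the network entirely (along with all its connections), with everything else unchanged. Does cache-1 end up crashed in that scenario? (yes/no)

yes

With search-2 removed:
Round 1 — cache-2 at 110 > 100. cache-2 crashes.
  cache-2 sheds 110 req/s to app-a: 110 each.
    app-a: 40+110 = 150 > 120
Round 2 — app-a crashes.
  app-a sheds 150 req/s to cache-1, edge-1: 75 each.
    cache-1: 30+75 = 105 > 100
    edge-1: 60+75 = 135 > 100
Round 3 — cache-1, edge-1 crash.
  cache-1 sheds 105 req/s: no online neighbours, lost.
  edge-1 sheds 135 req/s: no online neighbours, lost.
No further crashes.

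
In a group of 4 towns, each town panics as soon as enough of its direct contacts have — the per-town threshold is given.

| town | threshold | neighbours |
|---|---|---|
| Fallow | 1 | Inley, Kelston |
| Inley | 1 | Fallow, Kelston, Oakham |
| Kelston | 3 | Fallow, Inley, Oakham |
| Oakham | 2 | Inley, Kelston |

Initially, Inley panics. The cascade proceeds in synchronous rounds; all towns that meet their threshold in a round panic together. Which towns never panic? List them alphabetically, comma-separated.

Kelston, Oakham

Round 1 — Inley panics (initial).
Round 2 — checking thresholds:
  Fallow: 1 of 2 neighbours ≥ 1, panics.
  Kelston: 1 of 3 neighbours < 3, below threshold.
  Oakham: 1 of 2 neighbours < 2, below threshold.
Round 3 — no new panics; cascade stops.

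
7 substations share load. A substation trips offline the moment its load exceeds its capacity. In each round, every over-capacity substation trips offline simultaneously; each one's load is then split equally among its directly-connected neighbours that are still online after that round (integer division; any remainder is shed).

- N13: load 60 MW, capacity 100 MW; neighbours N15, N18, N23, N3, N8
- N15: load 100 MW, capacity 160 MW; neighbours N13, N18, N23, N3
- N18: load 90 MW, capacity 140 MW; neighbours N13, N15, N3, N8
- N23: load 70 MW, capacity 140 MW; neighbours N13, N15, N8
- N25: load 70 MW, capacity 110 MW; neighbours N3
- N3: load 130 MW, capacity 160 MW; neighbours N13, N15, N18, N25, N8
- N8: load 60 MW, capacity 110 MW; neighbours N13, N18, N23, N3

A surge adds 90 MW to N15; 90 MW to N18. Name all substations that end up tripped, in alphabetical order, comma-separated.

N13, N15, N18, N23, N25, N3, N8

Round 1 — N15 at 190 > 160; N18 at 180 > 140. N15, N18 trip offline.
  N15 sheds 190 MW to N13, N23, N3: 63 each (1 lost).
    N13: 60+63 = 123 > 100
    N23: 70+63 = 133 ≤ 140
    N3: 130+63 = 193 > 160
  N18 sheds 180 MW to N13, N3, N8: 60 each.
    N13: 123+60 = 183 > 100
    N3: 193+60 = 253 > 160
    N8: 60+60 = 120 > 110
Round 2 — N13, N3, N8 trip offline.
  N13 sheds 183 MW to N23: 183 each.
    N23: 133+183 = 316 > 140
  N3 sheds 253 MW to N25: 253 each.
    N25: 70+253 = 323 > 110
  N8 sheds 120 MW to N23: 120 each.
    N23: 316+120 = 436 > 140
Round 3 — N23, N25 trip offline.
  N23 sheds 436 MW: no online neighbours, lost.
  N25 sheds 323 MW: no online neighbours, lost.
No further trips.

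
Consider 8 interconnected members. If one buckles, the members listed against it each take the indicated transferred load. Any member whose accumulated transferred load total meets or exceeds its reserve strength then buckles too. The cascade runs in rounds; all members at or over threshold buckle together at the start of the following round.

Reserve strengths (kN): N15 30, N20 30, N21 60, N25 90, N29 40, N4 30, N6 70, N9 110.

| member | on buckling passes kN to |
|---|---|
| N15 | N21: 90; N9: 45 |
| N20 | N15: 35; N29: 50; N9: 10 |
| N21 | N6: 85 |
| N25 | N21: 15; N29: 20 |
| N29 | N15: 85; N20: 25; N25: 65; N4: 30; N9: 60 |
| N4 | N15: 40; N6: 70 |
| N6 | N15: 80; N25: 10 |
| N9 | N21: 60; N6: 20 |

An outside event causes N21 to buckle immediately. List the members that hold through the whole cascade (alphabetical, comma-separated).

N20, N25, N29, N4, N9

Round 1 — N21 buckles (initial).
  N6: +85 → 85 ≥ 70
Round 2 — N6 buckles.
  N15: +80 → 80 ≥ 30
  N25: +10 → 10 < 90
Round 3 — N15 buckles.
  N9: +45 → 45 < 110
No further bucklings.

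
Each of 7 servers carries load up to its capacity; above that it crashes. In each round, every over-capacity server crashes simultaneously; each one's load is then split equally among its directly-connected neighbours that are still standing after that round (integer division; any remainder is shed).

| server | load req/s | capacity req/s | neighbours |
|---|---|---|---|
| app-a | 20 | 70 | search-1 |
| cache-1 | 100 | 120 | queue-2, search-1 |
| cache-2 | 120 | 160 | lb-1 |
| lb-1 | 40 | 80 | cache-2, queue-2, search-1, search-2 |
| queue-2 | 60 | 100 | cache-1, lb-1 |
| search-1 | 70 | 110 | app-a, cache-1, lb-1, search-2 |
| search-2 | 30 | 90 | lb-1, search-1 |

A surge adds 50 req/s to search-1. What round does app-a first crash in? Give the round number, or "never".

Round 1 — search-1 at 120 > 110. search-1 crashes.
  search-1 sheds 120 req/s to app-a, cache-1, lb-1, search-2: 30 each.
    app-a: 20+30 = 50 ≤ 70
    cache-1: 100+30 = 130 > 120
    lb-1: 40+30 = 70 ≤ 80
    search-2: 30+30 = 60 ≤ 90
Round 2 — cache-1 crashes.
  cache-1 sheds 130 req/s to queue-2: 130 each.
    queue-2: 60+130 = 190 > 100
Round 3 — queue-2 crashes.
  queue-2 sheds 190 req/s to lb-1: 190 each.
    lb-1: 70+190 = 260 > 80
Round 4 — lb-1 crashes.
  lb-1 sheds 260 req/s to cache-2, search-2: 130 each.
    cache-2: 120+130 = 250 > 160
    search-2: 60+130 = 190 > 90
Round 5 — cache-2, search-2 crash.
  cache-2 sheds 250 req/s: no online neighbours, lost.
  search-2 sheds 190 req/s: no online neighbours, lost.
No further crashes.

never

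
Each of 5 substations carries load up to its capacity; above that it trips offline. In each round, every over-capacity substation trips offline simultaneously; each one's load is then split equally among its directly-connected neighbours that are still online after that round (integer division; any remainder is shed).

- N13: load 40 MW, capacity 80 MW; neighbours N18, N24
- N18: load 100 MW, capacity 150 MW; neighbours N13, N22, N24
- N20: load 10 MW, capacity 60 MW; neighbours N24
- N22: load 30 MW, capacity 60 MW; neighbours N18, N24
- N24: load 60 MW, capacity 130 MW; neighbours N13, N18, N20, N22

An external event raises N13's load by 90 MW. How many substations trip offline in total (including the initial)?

Round 1 — N13 at 130 > 80. N13 trips offline.
  N13 sheds 130 MW to N18, N24: 65 each.
    N18: 100+65 = 165 > 150
    N24: 60+65 = 125 ≤ 130
Round 2 — N18 trips offline.
  N18 sheds 165 MW to N22, N24: 82 each (1 lost).
    N22: 30+82 = 112 > 60
    N24: 125+82 = 207 > 130
Round 3 — N22, N24 trip offline.
  N22 sheds 112 MW: no online neighbours, lost.
  N24 sheds 207 MW to N20: 207 each.
    N20: 10+207 = 217 > 60
Round 4 — N20 trips offline.
  N20 sheds 217 MW: no online neighbours, lost.
No further trips.

5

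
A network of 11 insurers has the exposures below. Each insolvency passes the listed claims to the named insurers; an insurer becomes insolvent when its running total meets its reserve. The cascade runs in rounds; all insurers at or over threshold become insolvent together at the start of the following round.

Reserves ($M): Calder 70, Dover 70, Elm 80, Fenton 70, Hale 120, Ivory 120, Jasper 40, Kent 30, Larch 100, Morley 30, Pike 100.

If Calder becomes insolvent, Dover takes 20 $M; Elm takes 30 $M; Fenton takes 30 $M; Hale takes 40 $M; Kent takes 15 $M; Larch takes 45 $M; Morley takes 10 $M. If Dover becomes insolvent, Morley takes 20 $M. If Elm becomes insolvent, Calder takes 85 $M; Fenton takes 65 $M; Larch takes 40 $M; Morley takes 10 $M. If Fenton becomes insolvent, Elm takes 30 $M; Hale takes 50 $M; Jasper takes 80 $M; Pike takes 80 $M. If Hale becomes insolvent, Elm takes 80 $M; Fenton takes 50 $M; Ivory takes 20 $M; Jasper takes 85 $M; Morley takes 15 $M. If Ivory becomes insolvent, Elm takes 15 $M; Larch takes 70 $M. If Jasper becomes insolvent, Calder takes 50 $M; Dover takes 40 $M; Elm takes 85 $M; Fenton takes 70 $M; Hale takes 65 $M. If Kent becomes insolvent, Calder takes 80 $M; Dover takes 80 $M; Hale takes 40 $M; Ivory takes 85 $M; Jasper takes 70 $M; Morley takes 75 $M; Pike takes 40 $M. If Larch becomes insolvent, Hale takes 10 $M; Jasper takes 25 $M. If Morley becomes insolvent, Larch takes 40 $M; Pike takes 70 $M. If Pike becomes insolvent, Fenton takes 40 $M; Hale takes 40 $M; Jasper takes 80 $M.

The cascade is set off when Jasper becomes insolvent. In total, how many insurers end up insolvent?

Round 1 — Jasper becomes insolvent (initial).
  Calder: +50 → 50 < 70
  Dover: +40 → 40 < 70
  Elm: +85 → 85 ≥ 80
  Fenton: +70 → 70 ≥ 70
  Hale: +65 → 65 < 120
Round 2 — Elm, Fenton become insolvent.
  Calder: +85 → 135 ≥ 70
  Hale: +50 → 115 < 120
  Larch: +40 → 40 < 100
  Morley: +10 → 10 < 30
  Pike: +80 → 80 < 100
Round 3 — Calder becomes insolvent.
  Dover: +20 → 60 < 70
  Hale: +40 → 155 ≥ 120
  Kent: +15 → 15 < 30
  Larch: +45 → 85 < 100
  Morley: +10 → 20 < 30
Round 4 — Hale becomes insolvent.
  Ivory: +20 → 20 < 120
  Morley: +15 → 35 ≥ 30
Round 5 — Morley becomes insolvent.
  Larch: +40 → 125 ≥ 100
  Pike: +70 → 150 ≥ 100
Round 6 — Larch, Pike become insolvent.
No further insolvencies.

8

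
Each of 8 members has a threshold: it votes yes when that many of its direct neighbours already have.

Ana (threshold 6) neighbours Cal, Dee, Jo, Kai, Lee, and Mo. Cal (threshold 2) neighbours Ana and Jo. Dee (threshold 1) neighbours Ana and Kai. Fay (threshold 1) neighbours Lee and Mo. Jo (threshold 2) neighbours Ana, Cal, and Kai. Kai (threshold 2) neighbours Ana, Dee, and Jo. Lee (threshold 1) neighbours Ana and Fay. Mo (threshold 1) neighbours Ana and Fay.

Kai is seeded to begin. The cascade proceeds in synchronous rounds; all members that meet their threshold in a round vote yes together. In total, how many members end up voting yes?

Round 1 — Kai votes yes (initial).
Round 2 — checking thresholds:
  Ana: 1 of 6 neighbours < 6, holds.
  Dee: 1 of 2 neighbours ≥ 1, votes yes.
  Jo: 1 of 3 neighbours < 2, holds.
Round 3 — no new yes votes; cascade stops.

2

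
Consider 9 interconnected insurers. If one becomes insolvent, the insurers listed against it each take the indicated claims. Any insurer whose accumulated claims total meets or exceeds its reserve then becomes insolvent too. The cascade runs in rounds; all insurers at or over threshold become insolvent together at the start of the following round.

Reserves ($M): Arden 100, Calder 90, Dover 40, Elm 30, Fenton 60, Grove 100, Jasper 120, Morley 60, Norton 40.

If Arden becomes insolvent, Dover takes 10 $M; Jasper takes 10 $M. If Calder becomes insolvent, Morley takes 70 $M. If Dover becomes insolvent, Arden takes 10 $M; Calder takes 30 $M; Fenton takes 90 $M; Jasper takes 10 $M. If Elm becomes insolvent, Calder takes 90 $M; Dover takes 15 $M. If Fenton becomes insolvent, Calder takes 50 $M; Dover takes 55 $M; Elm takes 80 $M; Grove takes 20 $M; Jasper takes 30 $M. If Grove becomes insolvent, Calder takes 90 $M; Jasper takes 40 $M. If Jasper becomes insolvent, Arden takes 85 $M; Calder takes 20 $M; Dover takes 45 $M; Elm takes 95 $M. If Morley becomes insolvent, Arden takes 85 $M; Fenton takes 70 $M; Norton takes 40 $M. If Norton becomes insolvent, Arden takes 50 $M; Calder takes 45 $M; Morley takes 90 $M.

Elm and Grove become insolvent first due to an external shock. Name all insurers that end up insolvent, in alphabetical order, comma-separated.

Round 1 — Elm, Grove become insolvent (initial).
  Calder: +90+90 → 180 ≥ 90
  Dover: +15 → 15 < 40
  Jasper: +40 → 40 < 120
Round 2 — Calder becomes insolvent.
  Morley: +70 → 70 ≥ 60
Round 3 — Morley becomes insolvent.
  Arden: +85 → 85 < 100
  Fenton: +70 → 70 ≥ 60
  Norton: +40 → 40 ≥ 40
Round 4 — Fenton, Norton become insolvent.
  Arden: +50 → 135 ≥ 100
  Dover: +55 → 70 ≥ 40
  Jasper: +30 → 70 < 120
Round 5 — Arden, Dover become insolvent.
  Jasper: +10+10 → 90 < 120
No further insolvencies.

Arden, Calder, Dover, Elm, Fenton, Grove, Morley, Norton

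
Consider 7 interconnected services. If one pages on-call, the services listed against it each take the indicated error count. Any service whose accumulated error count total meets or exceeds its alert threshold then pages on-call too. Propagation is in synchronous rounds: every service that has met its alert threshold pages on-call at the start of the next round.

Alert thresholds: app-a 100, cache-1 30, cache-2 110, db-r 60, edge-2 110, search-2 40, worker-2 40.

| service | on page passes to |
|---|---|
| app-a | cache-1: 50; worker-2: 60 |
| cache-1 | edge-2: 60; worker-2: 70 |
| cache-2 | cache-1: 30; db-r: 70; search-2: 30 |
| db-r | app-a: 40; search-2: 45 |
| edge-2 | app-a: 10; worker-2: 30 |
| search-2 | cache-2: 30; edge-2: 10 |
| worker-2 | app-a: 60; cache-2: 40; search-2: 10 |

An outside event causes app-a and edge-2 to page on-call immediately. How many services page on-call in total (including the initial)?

4

Round 1 — app-a, edge-2 page on-call (initial).
  cache-1: +50 → 50 ≥ 30
  worker-2: +60+30 → 90 ≥ 40
Round 2 — cache-1, worker-2 page on-call.
  cache-2: +40 → 40 < 110
  search-2: +10 → 10 < 40
No further pages.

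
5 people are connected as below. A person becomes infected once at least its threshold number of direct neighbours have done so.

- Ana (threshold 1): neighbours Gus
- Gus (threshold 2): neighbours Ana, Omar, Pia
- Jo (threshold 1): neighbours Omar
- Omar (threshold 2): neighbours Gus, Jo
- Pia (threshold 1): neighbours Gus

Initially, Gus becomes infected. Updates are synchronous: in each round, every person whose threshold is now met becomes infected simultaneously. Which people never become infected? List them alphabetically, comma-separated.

Round 1 — Gus becomes infected (initial).
Round 2 — checking thresholds:
  Ana: 1 of 1 neighbours ≥ 1, becomes infected.
  Omar: 1 of 2 neighbours < 2, not yet.
  Pia: 1 of 1 neighbours ≥ 1, becomes infected.
Round 3 — no new infections; cascade stops.

Jo, Omar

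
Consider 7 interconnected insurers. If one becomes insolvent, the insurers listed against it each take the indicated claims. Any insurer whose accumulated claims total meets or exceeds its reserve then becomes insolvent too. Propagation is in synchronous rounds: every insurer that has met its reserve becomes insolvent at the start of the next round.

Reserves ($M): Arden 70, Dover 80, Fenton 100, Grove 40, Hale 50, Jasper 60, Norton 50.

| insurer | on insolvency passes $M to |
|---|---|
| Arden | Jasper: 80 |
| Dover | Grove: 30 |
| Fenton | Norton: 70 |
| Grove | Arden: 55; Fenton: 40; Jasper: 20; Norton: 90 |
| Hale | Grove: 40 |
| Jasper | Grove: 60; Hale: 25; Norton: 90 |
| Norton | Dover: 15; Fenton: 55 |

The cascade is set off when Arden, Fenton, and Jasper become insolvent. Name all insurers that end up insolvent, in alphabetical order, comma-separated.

Round 1 — Arden, Fenton, Jasper become insolvent (initial).
  Grove: +60 → 60 ≥ 40
  Hale: +25 → 25 < 50
  Norton: +70+90 → 160 ≥ 50
Round 2 — Grove, Norton become insolvent.
  Dover: +15 → 15 < 80
No further insolvencies.

Arden, Fenton, Grove, Jasper, Norton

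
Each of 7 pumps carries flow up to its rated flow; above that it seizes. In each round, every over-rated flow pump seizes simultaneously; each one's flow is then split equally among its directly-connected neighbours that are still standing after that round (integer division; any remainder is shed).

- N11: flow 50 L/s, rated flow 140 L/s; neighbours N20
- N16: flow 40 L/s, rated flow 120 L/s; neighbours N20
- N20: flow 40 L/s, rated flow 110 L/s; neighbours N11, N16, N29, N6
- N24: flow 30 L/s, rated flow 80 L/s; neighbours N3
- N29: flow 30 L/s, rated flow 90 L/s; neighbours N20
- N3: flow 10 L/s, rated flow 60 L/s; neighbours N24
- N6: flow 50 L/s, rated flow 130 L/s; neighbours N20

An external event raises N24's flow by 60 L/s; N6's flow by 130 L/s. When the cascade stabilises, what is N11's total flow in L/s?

Round 1 — N24 at 90 > 80; N6 at 180 > 130. N24, N6 seize.
  N24 sheds 90 L/s to N3: 90 each.
    N3: 10+90 = 100 > 60
  N6 sheds 180 L/s to N20: 180 each.
    N20: 40+180 = 220 > 110
Round 2 — N20, N3 seize.
  N20 sheds 220 L/s to N11, N16, N29: 73 each (1 lost).
    N11: 50+73 = 123 ≤ 140
    N16: 40+73 = 113 ≤ 120
    N29: 30+73 = 103 > 90
  N3 sheds 100 L/s: no online neighbours, lost.
Round 3 — N29 seizes.
  N29 sheds 103 L/s: no online neighbours, lost.
No further seizures.

123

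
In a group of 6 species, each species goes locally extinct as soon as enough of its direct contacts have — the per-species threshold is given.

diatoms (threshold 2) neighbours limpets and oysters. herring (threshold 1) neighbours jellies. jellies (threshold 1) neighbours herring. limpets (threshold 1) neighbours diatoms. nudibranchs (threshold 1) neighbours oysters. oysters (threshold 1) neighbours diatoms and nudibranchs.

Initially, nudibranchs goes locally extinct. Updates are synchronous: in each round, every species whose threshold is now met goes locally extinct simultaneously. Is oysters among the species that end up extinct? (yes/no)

yes

Round 1 — nudibranchs goes locally extinct (initial).
Round 2 — checking thresholds:
  oysters: 1 of 2 neighbours ≥ 1, goes locally extinct.
Round 3 — no new extinctions; cascade stops.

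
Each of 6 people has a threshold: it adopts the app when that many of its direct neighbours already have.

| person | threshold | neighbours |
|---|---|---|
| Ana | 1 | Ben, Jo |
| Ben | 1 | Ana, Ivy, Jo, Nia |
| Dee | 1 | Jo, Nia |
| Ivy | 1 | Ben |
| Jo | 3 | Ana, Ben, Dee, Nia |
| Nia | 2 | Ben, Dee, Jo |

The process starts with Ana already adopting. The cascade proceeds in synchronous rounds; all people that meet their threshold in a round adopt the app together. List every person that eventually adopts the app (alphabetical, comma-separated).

Ana, Ben, Ivy

Round 1 — Ana adopts the app (initial).
Round 2 — checking thresholds:
  Ben: 1 of 4 neighbours ≥ 1, adopts the app.
  Jo: 1 of 4 neighbours < 3, below threshold.
Round 3 — checking thresholds:
  Ivy: 1 of 1 neighbours ≥ 1, adopts the app.
  Jo: 2 of 4 neighbours < 3, below threshold.
  Nia: 1 of 3 neighbours < 2, below threshold.
Round 4 — no new adoptions; cascade stops.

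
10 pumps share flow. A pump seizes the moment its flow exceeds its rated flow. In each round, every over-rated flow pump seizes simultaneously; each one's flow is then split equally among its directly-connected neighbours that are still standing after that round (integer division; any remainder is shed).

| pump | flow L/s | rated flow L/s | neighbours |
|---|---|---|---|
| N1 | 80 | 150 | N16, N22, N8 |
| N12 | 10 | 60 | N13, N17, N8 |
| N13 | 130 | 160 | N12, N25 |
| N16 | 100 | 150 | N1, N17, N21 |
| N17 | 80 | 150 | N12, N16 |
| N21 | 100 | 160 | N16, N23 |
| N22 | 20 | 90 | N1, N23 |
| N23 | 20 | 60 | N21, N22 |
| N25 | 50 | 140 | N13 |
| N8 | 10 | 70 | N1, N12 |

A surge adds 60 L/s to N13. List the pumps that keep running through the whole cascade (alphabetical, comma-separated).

N1, N16, N17, N21, N22, N23, N8

Round 1 — N13 at 190 > 160. N13 seizes.
  N13 sheds 190 L/s to N12, N25: 95 each.
    N12: 10+95 = 105 > 60
    N25: 50+95 = 145 > 140
Round 2 — N12, N25 seize.
  N12 sheds 105 L/s to N17, N8: 52 each (1 lost).
    N17: 80+52 = 132 ≤ 150
    N8: 10+52 = 62 ≤ 70
  N25 sheds 145 L/s: no online neighbours, lost.
No further seizures.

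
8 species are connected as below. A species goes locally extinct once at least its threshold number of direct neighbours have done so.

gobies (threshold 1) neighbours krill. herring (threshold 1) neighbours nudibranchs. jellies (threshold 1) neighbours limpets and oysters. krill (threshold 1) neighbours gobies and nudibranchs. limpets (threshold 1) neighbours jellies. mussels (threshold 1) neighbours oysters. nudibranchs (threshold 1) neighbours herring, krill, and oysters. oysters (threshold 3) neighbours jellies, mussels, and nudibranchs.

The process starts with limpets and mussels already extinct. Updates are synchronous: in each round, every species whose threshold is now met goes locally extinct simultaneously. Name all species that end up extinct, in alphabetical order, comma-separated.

jellies, limpets, mussels

Round 1 — limpets, mussels go locally extinct (initial).
Round 2 — checking thresholds:
  jellies: 1 of 2 neighbours ≥ 1, goes locally extinct.
  oysters: 1 of 3 neighbours < 3, holds.
Round 3 — no new extinctions; cascade stops.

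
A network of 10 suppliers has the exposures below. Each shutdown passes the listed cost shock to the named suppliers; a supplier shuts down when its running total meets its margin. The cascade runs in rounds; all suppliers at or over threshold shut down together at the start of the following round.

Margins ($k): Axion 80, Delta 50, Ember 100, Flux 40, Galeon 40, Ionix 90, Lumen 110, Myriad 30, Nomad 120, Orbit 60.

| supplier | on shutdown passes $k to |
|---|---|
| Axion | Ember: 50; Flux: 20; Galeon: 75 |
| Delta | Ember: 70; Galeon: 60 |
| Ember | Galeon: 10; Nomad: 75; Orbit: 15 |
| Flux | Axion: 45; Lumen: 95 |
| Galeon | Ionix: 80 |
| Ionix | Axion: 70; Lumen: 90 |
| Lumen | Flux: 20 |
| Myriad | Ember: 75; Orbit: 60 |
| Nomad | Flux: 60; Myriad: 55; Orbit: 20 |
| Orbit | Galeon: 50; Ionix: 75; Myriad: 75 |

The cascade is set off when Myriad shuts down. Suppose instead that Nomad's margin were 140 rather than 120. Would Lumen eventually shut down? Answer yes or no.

no

With Nomad's margin at 140:
Round 1 — Myriad shuts down (initial).
  Ember: +75 → 75 < 100
  Orbit: +60 → 60 ≥ 60
Round 2 — Orbit shuts down.
  Galeon: +50 → 50 ≥ 40
  Ionix: +75 → 75 < 90
Round 3 — Galeon shuts down.
  Ionix: +80 → 155 ≥ 90
Round 4 — Ionix shuts down.
  Axion: +70 → 70 < 80
  Lumen: +90 → 90 < 110
No further shutdowns.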